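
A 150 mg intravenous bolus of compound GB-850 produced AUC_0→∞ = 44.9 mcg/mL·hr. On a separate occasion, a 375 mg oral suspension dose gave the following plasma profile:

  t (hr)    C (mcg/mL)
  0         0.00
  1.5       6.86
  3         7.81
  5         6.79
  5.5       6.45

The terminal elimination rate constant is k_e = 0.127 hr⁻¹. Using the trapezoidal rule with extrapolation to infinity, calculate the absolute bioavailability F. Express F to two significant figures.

F = 0.76

Trapezoidal AUC_0→5.5 (oral suspension):
  [0→1.5]: (0.00+6.86)/2 × 1.5 = 5.145
  [1.5→3]: (6.86+7.81)/2 × 1.5 = 11.0025
  [3→5]: (7.81+6.79)/2 × 2 = 14.6
  [5→5.5]: (6.79+6.45)/2 × 0.5 = 3.31
  Sum = 34.0575 mcg/mL·hr
Tail: C_last/k_e = 6.45/0.127 = 50.787
AUC_0→∞ (oral suspension) = 34.0575 + 50.787 = 84.8445 mcg/mL·hr
F = (AUC_ev/D_ev)/(AUC_iv/D_iv) = (84.8445/375)/(44.9/150) = 0.226252/0.299333 = 0.7559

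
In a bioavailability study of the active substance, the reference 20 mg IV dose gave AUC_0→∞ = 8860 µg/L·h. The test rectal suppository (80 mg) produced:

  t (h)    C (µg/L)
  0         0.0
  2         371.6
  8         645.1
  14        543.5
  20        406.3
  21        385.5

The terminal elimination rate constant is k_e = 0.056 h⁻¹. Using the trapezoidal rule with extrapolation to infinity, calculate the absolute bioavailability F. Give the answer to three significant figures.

Trapezoidal AUC_0→21 (rectal suppository):
  [0→2]: (0.0+371.6)/2 × 2 = 371.6
  [2→8]: (371.6+645.1)/2 × 6 = 3050.1
  [8→14]: (645.1+543.5)/2 × 6 = 3565.8
  [14→20]: (543.5+406.3)/2 × 6 = 2849.4
  [20→21]: (406.3+385.5)/2 × 1 = 395.9
  Sum = 10232.8 µg/L·h
Tail: C_last/k_e = 385.5/0.056 = 6883.929
AUC_0→∞ (rectal suppository) = 10232.8 + 6883.929 = 17116.729 µg/L·h
F = (AUC_ev/D_ev)/(AUC_iv/D_iv) = (17116.729/80)/(8860/20) = 213.959/443 = 0.4830

F = 0.483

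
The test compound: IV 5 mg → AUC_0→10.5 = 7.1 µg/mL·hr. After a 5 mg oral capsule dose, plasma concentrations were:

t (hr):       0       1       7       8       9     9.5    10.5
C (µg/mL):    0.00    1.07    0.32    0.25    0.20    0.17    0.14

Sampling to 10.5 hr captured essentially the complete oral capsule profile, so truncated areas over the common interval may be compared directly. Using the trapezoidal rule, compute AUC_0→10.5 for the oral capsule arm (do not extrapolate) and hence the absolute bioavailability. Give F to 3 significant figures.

F = 0.769

Trapezoidal AUC_0→10.5 (oral capsule):
  [0→1]: (0.00+1.07)/2 × 1 = 0.535
  [1→7]: (1.07+0.32)/2 × 6 = 4.17
  [7→8]: (0.32+0.25)/2 × 1 = 0.285
  [8→9]: (0.25+0.20)/2 × 1 = 0.225
  [9→9.5]: (0.20+0.17)/2 × 0.5 = 0.0925
  [9.5→10.5]: (0.17+0.14)/2 × 1 = 0.155
  Sum = 5.4625 µg/mL·hr
F = (AUC_ev/D_ev)/(AUC_iv/D_iv) = (5.4625/5)/(7.1/5) = 1.0925/1.42 = 0.7694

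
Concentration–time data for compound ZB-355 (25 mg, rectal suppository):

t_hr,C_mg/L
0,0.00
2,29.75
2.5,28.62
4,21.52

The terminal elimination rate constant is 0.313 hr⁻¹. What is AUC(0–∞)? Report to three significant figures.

Trapezoidal AUC_0→4:
  [0→2]: (0.00+29.75)/2 × 2 = 29.75
  [2→2.5]: (29.75+28.62)/2 × 0.5 = 14.5925
  [2.5→4]: (28.62+21.52)/2 × 1.5 = 37.605
  Sum = 81.9475 mg/L·hr
Extrapolated tail: C_last / k_e = 21.52 / 0.313 = 68.754
AUC_0→∞ = 81.9475 + 68.754 = 150.7015 mg/L·hr

AUC = 151 mg/L·hr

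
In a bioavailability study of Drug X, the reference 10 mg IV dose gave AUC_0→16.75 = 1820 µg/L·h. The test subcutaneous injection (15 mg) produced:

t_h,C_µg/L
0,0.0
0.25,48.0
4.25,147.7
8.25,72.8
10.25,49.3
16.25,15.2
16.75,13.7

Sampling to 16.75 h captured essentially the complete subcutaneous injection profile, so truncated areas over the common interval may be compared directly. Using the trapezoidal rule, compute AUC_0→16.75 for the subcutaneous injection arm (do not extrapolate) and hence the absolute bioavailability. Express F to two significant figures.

F = 0.43

Trapezoidal AUC_0→16.75 (subcutaneous injection):
  [0→0.25]: (0.0+48.0)/2 × 0.25 = 6.0
  [0.25→4.25]: (48.0+147.7)/2 × 4 = 391.4
  [4.25→8.25]: (147.7+72.8)/2 × 4 = 441.0
  [8.25→10.25]: (72.8+49.3)/2 × 2 = 122.1
  [10.25→16.25]: (49.3+15.2)/2 × 6 = 193.5
  [16.25→16.75]: (15.2+13.7)/2 × 0.5 = 7.225
  Sum = 1161.225 µg/L·h
F = (AUC_ev/D_ev)/(AUC_iv/D_iv) = (1161.225/15)/(1820/10) = 77.415/182 = 0.4254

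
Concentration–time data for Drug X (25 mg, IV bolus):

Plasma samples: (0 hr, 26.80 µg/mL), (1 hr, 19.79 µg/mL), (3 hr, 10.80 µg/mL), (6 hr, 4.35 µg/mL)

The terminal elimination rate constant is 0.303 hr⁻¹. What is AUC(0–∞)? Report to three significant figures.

Trapezoidal AUC_0→6:
  [0→1]: (26.80+19.79)/2 × 1 = 23.295
  [1→3]: (19.79+10.80)/2 × 2 = 30.59
  [3→6]: (10.80+4.35)/2 × 3 = 22.725
  Sum = 76.61 µg/mL·hr
Extrapolated tail: C_last / k_e = 4.35 / 0.303 = 14.356
AUC_0→∞ = 76.61 + 14.356 = 90.966 µg/mL·hr

AUC = 91.0 µg/mL·hr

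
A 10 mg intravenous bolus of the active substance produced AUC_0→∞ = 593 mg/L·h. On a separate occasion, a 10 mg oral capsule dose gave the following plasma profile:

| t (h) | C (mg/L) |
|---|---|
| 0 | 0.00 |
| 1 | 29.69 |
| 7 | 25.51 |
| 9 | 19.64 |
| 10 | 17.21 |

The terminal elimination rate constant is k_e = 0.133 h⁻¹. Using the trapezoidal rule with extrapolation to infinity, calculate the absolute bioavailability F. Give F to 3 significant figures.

Trapezoidal AUC_0→10 (oral capsule):
  [0→1]: (0.00+29.69)/2 × 1 = 14.845
  [1→7]: (29.69+25.51)/2 × 6 = 165.6
  [7→9]: (25.51+19.64)/2 × 2 = 45.15
  [9→10]: (19.64+17.21)/2 × 1 = 18.425
  Sum = 244.02 mg/L·h
Tail: C_last/k_e = 17.21/0.133 = 129.398
AUC_0→∞ (oral capsule) = 244.02 + 129.398 = 373.418 mg/L·h
F = (AUC_ev/D_ev)/(AUC_iv/D_iv) = (373.418/10)/(593/10) = 37.3418/59.3 = 0.6297

F = 0.630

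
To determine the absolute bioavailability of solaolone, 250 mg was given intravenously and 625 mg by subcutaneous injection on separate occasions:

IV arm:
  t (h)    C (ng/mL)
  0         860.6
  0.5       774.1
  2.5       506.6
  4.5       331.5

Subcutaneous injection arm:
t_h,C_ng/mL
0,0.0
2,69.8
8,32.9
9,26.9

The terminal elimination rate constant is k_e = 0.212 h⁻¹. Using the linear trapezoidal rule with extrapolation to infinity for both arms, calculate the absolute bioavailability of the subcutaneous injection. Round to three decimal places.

Trapezoidal AUC_0→4.5 (IV):
  [0→0.5]: (860.6+774.1)/2 × 0.5 = 408.675
  [0.5→2.5]: (774.1+506.6)/2 × 2 = 1280.7
  [2.5→4.5]: (506.6+331.5)/2 × 2 = 838.1
  Sum = 2527.475 ng/mL·h
IV tail: 331.5/0.212 = 1563.679; AUC_iv,0→∞ = 2527.475 + 1563.679 = 4091.154 ng/mL·h
Trapezoidal AUC_0→9 (subcutaneous injection):
  [0→2]: (0.0+69.8)/2 × 2 = 69.8
  [2→8]: (69.8+32.9)/2 × 6 = 308.1
  [8→9]: (32.9+26.9)/2 × 1 = 29.9
  Sum = 407.8 ng/mL·h
subcutaneous injection tail: 26.9/0.212 = 126.887; AUC_ev,0→∞ = 407.8 + 126.887 = 534.687 ng/mL·h
F = (AUC_ev/D_ev)/(AUC_iv/D_iv) = (534.687/625)/(4091.154/250) = 0.8554992/16.364616 = 0.0523

F = 0.052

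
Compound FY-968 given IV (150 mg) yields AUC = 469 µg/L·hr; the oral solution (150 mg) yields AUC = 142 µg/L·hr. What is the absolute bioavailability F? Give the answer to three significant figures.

F = (AUC_ev / D_ev) / (AUC_iv / D_iv)
  = (142/150) / (469/150)
  = 0.946667 / 3.12667 = 0.3028

F = 0.303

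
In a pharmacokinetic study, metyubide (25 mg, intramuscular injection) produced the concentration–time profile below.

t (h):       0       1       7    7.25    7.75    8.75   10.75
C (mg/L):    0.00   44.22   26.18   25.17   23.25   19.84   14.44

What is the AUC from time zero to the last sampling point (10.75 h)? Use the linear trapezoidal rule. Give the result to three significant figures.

AUC = 308 mg/L·h

Trapezoidal AUC_0→10.75:
  [0→1]: (0.00+44.22)/2 × 1 = 22.11
  [1→7]: (44.22+26.18)/2 × 6 = 211.2
  [7→7.25]: (26.18+25.17)/2 × 0.25 = 6.41875
  [7.25→7.75]: (25.17+23.25)/2 × 0.5 = 12.105
  [7.75→8.75]: (23.25+19.84)/2 × 1 = 21.545
  [8.75→10.75]: (19.84+14.44)/2 × 2 = 34.28
  Sum = 307.65875 mg/L·h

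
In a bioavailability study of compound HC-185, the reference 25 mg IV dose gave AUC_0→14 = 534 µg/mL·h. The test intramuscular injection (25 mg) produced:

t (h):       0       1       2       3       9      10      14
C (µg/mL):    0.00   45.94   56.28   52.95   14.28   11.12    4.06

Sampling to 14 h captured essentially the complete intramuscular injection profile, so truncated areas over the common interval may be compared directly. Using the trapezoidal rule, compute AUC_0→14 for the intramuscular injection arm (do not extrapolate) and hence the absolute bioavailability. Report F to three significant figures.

Trapezoidal AUC_0→14 (intramuscular injection):
  [0→1]: (0.00+45.94)/2 × 1 = 22.97
  [1→2]: (45.94+56.28)/2 × 1 = 51.11
  [2→3]: (56.28+52.95)/2 × 1 = 54.615
  [3→9]: (52.95+14.28)/2 × 6 = 201.69
  [9→10]: (14.28+11.12)/2 × 1 = 12.7
  [10→14]: (11.12+4.06)/2 × 4 = 30.36
  Sum = 373.445 µg/mL·h
F = (AUC_ev/D_ev)/(AUC_iv/D_iv) = (373.445/25)/(534/25) = 14.9378/21.36 = 0.6993

F = 0.699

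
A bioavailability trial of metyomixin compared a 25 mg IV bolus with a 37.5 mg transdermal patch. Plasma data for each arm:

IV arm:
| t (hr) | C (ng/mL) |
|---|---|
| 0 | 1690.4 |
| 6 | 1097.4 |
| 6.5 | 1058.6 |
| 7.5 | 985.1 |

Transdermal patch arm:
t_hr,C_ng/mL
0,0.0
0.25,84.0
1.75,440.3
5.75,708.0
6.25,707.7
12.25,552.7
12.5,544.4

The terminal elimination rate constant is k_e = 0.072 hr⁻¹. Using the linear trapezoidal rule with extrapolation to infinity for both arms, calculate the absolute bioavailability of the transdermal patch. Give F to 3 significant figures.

F = 0.410

Trapezoidal AUC_0→7.5 (IV):
  [0→6]: (1690.4+1097.4)/2 × 6 = 8363.4
  [6→6.5]: (1097.4+1058.6)/2 × 0.5 = 539.0
  [6.5→7.5]: (1058.6+985.1)/2 × 1 = 1021.85
  Sum = 9924.25 ng/mL·hr
IV tail: 985.1/0.072 = 13681.944; AUC_iv,0→∞ = 9924.25 + 13681.944 = 23606.194 ng/mL·hr
Trapezoidal AUC_0→12.5 (transdermal patch):
  [0→0.25]: (0.0+84.0)/2 × 0.25 = 10.5
  [0.25→1.75]: (84.0+440.3)/2 × 1.5 = 393.225
  [1.75→5.75]: (440.3+708.0)/2 × 4 = 2296.6
  [5.75→6.25]: (708.0+707.7)/2 × 0.5 = 353.925
  [6.25→12.25]: (707.7+552.7)/2 × 6 = 3781.2
  [12.25→12.5]: (552.7+544.4)/2 × 0.25 = 137.1375
  Sum = 6972.5875 ng/mL·hr
transdermal patch tail: 544.4/0.072 = 7561.111; AUC_ev,0→∞ = 6972.5875 + 7561.111 = 14533.6985 ng/mL·hr
F = (AUC_ev/D_ev)/(AUC_iv/D_iv) = (14533.6985/37.5)/(23606.194/25) = 387.565/944.24776 = 0.4104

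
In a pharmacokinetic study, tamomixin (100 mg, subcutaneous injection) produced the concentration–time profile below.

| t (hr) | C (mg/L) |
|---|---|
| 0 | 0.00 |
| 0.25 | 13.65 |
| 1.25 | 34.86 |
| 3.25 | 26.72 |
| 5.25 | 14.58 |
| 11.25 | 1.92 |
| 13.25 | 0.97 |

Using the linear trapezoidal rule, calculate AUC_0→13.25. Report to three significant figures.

Trapezoidal AUC_0→13.25:
  [0→0.25]: (0.00+13.65)/2 × 0.25 = 1.70625
  [0.25→1.25]: (13.65+34.86)/2 × 1 = 24.255
  [1.25→3.25]: (34.86+26.72)/2 × 2 = 61.58
  [3.25→5.25]: (26.72+14.58)/2 × 2 = 41.3
  [5.25→11.25]: (14.58+1.92)/2 × 6 = 49.5
  [11.25→13.25]: (1.92+0.97)/2 × 2 = 2.89
  Sum = 181.23125 mg/L·hr

AUC = 181 mg/L·hr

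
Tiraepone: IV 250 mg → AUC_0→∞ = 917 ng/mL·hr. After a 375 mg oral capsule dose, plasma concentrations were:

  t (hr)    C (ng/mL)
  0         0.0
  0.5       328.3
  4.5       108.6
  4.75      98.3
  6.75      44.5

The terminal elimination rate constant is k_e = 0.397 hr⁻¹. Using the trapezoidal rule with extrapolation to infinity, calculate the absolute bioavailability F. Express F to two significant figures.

Trapezoidal AUC_0→6.75 (oral capsule):
  [0→0.5]: (0.0+328.3)/2 × 0.5 = 82.075
  [0.5→4.5]: (328.3+108.6)/2 × 4 = 873.8
  [4.5→4.75]: (108.6+98.3)/2 × 0.25 = 25.8625
  [4.75→6.75]: (98.3+44.5)/2 × 2 = 142.8
  Sum = 1124.5375 ng/mL·hr
Tail: C_last/k_e = 44.5/0.397 = 112.091
AUC_0→∞ (oral capsule) = 1124.5375 + 112.091 = 1236.6285 ng/mL·hr
F = (AUC_ev/D_ev)/(AUC_iv/D_iv) = (1236.6285/375)/(917/250) = 3.297676/3.668 = 0.8990

F = 0.90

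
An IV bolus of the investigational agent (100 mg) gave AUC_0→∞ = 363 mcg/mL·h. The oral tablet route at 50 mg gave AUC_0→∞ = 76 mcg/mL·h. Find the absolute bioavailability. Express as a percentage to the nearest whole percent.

F = 42%

F = (AUC_ev / D_ev) / (AUC_iv / D_iv)
  = (76/50) / (363/100)
  = 1.52 / 3.63 = 0.4187
  = 41.87%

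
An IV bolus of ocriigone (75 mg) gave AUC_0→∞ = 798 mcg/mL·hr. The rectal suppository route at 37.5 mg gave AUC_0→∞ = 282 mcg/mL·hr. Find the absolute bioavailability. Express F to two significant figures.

F = 0.71

F = (AUC_ev / D_ev) / (AUC_iv / D_iv)
  = (282/37.5) / (798/75)
  = 7.52 / 10.64 = 0.7068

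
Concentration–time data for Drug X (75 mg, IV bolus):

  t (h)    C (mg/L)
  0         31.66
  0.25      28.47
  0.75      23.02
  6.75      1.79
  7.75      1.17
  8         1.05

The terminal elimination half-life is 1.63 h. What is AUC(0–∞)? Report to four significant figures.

AUC = 99.05 mg/L·h

Trapezoidal AUC_0→8:
  [0→0.25]: (31.66+28.47)/2 × 0.25 = 7.51625
  [0.25→0.75]: (28.47+23.02)/2 × 0.5 = 12.8725
  [0.75→6.75]: (23.02+1.79)/2 × 6 = 74.43
  [6.75→7.75]: (1.79+1.17)/2 × 1 = 1.48
  [7.75→8]: (1.17+1.05)/2 × 0.25 = 0.2775
  Sum = 96.57625 mg/L·h
k_e = ln2 / t½ = 0.693147 / 1.63 = 0.4252 h^-1
Extrapolated tail: C_last / k_e = 1.05 / 0.4252 = 2.469
AUC_0→∞ = 96.57625 + 2.469 = 99.04525 mg/L·h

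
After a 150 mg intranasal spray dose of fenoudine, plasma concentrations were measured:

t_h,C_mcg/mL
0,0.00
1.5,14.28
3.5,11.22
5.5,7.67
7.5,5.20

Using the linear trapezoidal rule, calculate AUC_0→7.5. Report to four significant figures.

AUC = 67.97 mcg/mL·h

Trapezoidal AUC_0→7.5:
  [0→1.5]: (0.00+14.28)/2 × 1.5 = 10.71
  [1.5→3.5]: (14.28+11.22)/2 × 2 = 25.5
  [3.5→5.5]: (11.22+7.67)/2 × 2 = 18.89
  [5.5→7.5]: (7.67+5.20)/2 × 2 = 12.87
  Sum = 67.97 mcg/mL·h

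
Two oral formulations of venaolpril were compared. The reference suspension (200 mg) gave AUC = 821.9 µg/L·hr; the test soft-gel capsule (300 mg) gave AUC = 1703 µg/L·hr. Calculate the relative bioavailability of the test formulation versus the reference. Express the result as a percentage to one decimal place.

F_rel = (AUC_test/D_test) / (AUC_ref/D_ref)
      = (1703/300) / (821.9/200)
      = 5.67667 / 4.1095 = 1.3814 = 138.14%

F_rel = 138.1%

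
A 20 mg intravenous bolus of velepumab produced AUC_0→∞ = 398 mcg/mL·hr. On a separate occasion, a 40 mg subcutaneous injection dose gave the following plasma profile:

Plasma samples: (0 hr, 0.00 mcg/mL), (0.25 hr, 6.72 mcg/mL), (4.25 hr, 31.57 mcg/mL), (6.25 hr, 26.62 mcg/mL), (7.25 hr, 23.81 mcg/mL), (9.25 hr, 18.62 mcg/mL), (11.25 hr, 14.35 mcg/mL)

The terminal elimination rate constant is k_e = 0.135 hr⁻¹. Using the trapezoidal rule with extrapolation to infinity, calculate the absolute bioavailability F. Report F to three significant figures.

Trapezoidal AUC_0→11.25 (subcutaneous injection):
  [0→0.25]: (0.00+6.72)/2 × 0.25 = 0.84
  [0.25→4.25]: (6.72+31.57)/2 × 4 = 76.58
  [4.25→6.25]: (31.57+26.62)/2 × 2 = 58.19
  [6.25→7.25]: (26.62+23.81)/2 × 1 = 25.215
  [7.25→9.25]: (23.81+18.62)/2 × 2 = 42.43
  [9.25→11.25]: (18.62+14.35)/2 × 2 = 32.97
  Sum = 236.225 mcg/mL·hr
Tail: C_last/k_e = 14.35/0.135 = 106.296
AUC_0→∞ (subcutaneous injection) = 236.225 + 106.296 = 342.521 mcg/mL·hr
F = (AUC_ev/D_ev)/(AUC_iv/D_iv) = (342.521/40)/(398/20) = 8.563025/19.9 = 0.4303

F = 0.430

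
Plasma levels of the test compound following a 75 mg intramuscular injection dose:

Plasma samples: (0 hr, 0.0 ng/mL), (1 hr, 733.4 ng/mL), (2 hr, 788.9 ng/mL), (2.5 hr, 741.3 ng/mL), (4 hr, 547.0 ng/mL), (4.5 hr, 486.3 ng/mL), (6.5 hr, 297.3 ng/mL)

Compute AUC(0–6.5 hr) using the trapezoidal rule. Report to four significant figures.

Trapezoidal AUC_0→6.5:
  [0→1]: (0.0+733.4)/2 × 1 = 366.7
  [1→2]: (733.4+788.9)/2 × 1 = 761.15
  [2→2.5]: (788.9+741.3)/2 × 0.5 = 382.55
  [2.5→4]: (741.3+547.0)/2 × 1.5 = 966.225
  [4→4.5]: (547.0+486.3)/2 × 0.5 = 258.325
  [4.5→6.5]: (486.3+297.3)/2 × 2 = 783.6
  Sum = 3518.55 ng/mL·hr

AUC = 3519 ng/mL·hr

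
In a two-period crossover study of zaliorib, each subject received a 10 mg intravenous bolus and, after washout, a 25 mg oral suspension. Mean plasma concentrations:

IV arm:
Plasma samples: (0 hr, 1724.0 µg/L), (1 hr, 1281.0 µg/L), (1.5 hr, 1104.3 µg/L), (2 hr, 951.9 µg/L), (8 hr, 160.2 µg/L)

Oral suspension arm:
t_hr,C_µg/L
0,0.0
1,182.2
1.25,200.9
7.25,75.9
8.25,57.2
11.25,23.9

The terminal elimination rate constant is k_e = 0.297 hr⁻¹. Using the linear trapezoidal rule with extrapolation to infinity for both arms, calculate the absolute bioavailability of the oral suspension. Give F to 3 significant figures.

F = 0.0763

Trapezoidal AUC_0→8 (IV):
  [0→1]: (1724.0+1281.0)/2 × 1 = 1502.5
  [1→1.5]: (1281.0+1104.3)/2 × 0.5 = 596.325
  [1.5→2]: (1104.3+951.9)/2 × 0.5 = 514.05
  [2→8]: (951.9+160.2)/2 × 6 = 3336.3
  Sum = 5949.175 µg/L·hr
IV tail: 160.2/0.297 = 539.394; AUC_iv,0→∞ = 5949.175 + 539.394 = 6488.569 µg/L·hr
Trapezoidal AUC_0→11.25 (oral suspension):
  [0→1]: (0.0+182.2)/2 × 1 = 91.1
  [1→1.25]: (182.2+200.9)/2 × 0.25 = 47.8875
  [1.25→7.25]: (200.9+75.9)/2 × 6 = 830.4
  [7.25→8.25]: (75.9+57.2)/2 × 1 = 66.55
  [8.25→11.25]: (57.2+23.9)/2 × 3 = 121.65
  Sum = 1157.5875 µg/L·hr
oral suspension tail: 23.9/0.297 = 80.471; AUC_ev,0→∞ = 1157.5875 + 80.471 = 1238.0585 µg/L·hr
F = (AUC_ev/D_ev)/(AUC_iv/D_iv) = (1238.0585/25)/(6488.569/10) = 49.52234/648.8569 = 0.0763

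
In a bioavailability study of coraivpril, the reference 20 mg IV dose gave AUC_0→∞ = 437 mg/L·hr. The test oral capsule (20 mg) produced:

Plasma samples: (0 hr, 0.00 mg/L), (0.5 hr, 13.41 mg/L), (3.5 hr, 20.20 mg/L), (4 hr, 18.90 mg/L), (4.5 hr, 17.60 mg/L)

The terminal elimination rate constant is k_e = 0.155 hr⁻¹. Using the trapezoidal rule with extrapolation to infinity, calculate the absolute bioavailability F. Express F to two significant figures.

Trapezoidal AUC_0→4.5 (oral capsule):
  [0→0.5]: (0.00+13.41)/2 × 0.5 = 3.3525
  [0.5→3.5]: (13.41+20.20)/2 × 3 = 50.415
  [3.5→4]: (20.20+18.90)/2 × 0.5 = 9.775
  [4→4.5]: (18.90+17.60)/2 × 0.5 = 9.125
  Sum = 72.6675 mg/L·hr
Tail: C_last/k_e = 17.60/0.155 = 113.548
AUC_0→∞ (oral capsule) = 72.6675 + 113.548 = 186.2155 mg/L·hr
F = (AUC_ev/D_ev)/(AUC_iv/D_iv) = (186.2155/20)/(437/20) = 9.310775/21.85 = 0.4261

F = 0.43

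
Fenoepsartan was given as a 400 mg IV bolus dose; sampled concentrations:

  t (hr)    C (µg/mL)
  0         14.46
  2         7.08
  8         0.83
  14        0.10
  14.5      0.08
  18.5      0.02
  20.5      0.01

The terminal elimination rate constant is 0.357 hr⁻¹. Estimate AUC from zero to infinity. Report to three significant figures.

Trapezoidal AUC_0→20.5:
  [0→2]: (14.46+7.08)/2 × 2 = 21.54
  [2→8]: (7.08+0.83)/2 × 6 = 23.73
  [8→14]: (0.83+0.10)/2 × 6 = 2.79
  [14→14.5]: (0.10+0.08)/2 × 0.5 = 0.045
  [14.5→18.5]: (0.08+0.02)/2 × 4 = 0.2
  [18.5→20.5]: (0.02+0.01)/2 × 2 = 0.03
  Sum = 48.335 µg/mL·hr
Extrapolated tail: C_last / k_e = 0.01 / 0.357 = 0.028
AUC_0→∞ = 48.335 + 0.028 = 48.363 µg/mL·hr

AUC = 48.4 µg/mL·hr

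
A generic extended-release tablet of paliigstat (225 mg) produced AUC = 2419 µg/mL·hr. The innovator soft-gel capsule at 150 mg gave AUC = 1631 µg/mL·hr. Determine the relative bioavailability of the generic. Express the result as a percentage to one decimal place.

F_rel = 98.9%

F_rel = (AUC_test/D_test) / (AUC_ref/D_ref)
      = (2419/225) / (1631/150)
      = 10.7511 / 10.8733 = 0.9888 = 98.88%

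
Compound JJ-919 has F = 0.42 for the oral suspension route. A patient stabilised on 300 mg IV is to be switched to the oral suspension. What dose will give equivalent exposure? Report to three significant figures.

For equal systemic exposure: F × D_ev = D_iv
D_ev = D_iv / F = 300 / 0.42 = 714.286 mg

D_oral = 714 mg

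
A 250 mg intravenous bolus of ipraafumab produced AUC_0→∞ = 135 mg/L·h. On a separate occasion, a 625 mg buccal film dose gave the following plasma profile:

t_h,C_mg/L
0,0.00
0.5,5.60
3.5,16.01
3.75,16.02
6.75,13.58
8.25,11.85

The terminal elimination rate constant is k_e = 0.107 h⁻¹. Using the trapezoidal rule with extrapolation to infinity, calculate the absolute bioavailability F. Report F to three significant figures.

Trapezoidal AUC_0→8.25 (buccal film):
  [0→0.5]: (0.00+5.60)/2 × 0.5 = 1.4
  [0.5→3.5]: (5.60+16.01)/2 × 3 = 32.415
  [3.5→3.75]: (16.01+16.02)/2 × 0.25 = 4.00375
  [3.75→6.75]: (16.02+13.58)/2 × 3 = 44.4
  [6.75→8.25]: (13.58+11.85)/2 × 1.5 = 19.0725
  Sum = 101.29125 mg/L·h
Tail: C_last/k_e = 11.85/0.107 = 110.748
AUC_0→∞ (buccal film) = 101.29125 + 110.748 = 212.03925 mg/L·h
F = (AUC_ev/D_ev)/(AUC_iv/D_iv) = (212.03925/625)/(135/250) = 0.3392628/0.54 = 0.6283

F = 0.628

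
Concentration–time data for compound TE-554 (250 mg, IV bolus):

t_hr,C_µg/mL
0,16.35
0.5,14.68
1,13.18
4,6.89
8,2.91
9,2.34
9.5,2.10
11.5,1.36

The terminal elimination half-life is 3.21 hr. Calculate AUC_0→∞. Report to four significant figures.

Trapezoidal AUC_0→11.5:
  [0→0.5]: (16.35+14.68)/2 × 0.5 = 7.7575
  [0.5→1]: (14.68+13.18)/2 × 0.5 = 6.965
  [1→4]: (13.18+6.89)/2 × 3 = 30.105
  [4→8]: (6.89+2.91)/2 × 4 = 19.6
  [8→9]: (2.91+2.34)/2 × 1 = 2.625
  [9→9.5]: (2.34+2.10)/2 × 0.5 = 1.11
  [9.5→11.5]: (2.10+1.36)/2 × 2 = 3.46
  Sum = 71.6225 µg/mL·hr
k_e = ln2 / t½ = 0.693147 / 3.21 = 0.2159 hr^-1
Extrapolated tail: C_last / k_e = 1.36 / 0.2159 = 6.299
AUC_0→∞ = 71.6225 + 6.299 = 77.9215 µg/mL·hr

AUC = 77.92 µg/mL·hr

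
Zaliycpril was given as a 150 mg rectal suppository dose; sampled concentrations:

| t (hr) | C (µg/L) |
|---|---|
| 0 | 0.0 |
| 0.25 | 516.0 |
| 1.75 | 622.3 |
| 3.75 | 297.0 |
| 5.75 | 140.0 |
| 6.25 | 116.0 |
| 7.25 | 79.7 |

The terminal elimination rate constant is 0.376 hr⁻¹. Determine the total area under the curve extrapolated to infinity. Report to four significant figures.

AUC = 2648 µg/L·hr

Trapezoidal AUC_0→7.25:
  [0→0.25]: (0.0+516.0)/2 × 0.25 = 64.5
  [0.25→1.75]: (516.0+622.3)/2 × 1.5 = 853.725
  [1.75→3.75]: (622.3+297.0)/2 × 2 = 919.3
  [3.75→5.75]: (297.0+140.0)/2 × 2 = 437.0
  [5.75→6.25]: (140.0+116.0)/2 × 0.5 = 64.0
  [6.25→7.25]: (116.0+79.7)/2 × 1 = 97.85
  Sum = 2436.375 µg/L·hr
Extrapolated tail: C_last / k_e = 79.7 / 0.376 = 211.968
AUC_0→∞ = 2436.375 + 211.968 = 2648.343 µg/L·hr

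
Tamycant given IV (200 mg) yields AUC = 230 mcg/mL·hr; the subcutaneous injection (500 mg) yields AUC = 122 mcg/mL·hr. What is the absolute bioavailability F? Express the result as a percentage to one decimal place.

F = (AUC_ev / D_ev) / (AUC_iv / D_iv)
  = (122/500) / (230/200)
  = 0.244 / 1.15 = 0.2122
  = 21.22%

F = 21.2%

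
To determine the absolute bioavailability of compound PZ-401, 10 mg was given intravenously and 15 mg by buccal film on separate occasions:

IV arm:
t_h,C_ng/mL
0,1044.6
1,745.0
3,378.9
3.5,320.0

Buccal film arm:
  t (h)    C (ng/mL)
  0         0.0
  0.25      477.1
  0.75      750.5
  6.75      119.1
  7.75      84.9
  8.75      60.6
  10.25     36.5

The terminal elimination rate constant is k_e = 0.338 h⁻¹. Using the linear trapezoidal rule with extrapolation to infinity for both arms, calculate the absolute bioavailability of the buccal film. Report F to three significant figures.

Trapezoidal AUC_0→3.5 (IV):
  [0→1]: (1044.6+745.0)/2 × 1 = 894.8
  [1→3]: (745.0+378.9)/2 × 2 = 1123.9
  [3→3.5]: (378.9+320.0)/2 × 0.5 = 174.725
  Sum = 2193.425 ng/mL·h
IV tail: 320.0/0.338 = 946.746; AUC_iv,0→∞ = 2193.425 + 946.746 = 3140.171 ng/mL·h
Trapezoidal AUC_0→10.25 (buccal film):
  [0→0.25]: (0.0+477.1)/2 × 0.25 = 59.6375
  [0.25→0.75]: (477.1+750.5)/2 × 0.5 = 306.9
  [0.75→6.75]: (750.5+119.1)/2 × 6 = 2608.8
  [6.75→7.75]: (119.1+84.9)/2 × 1 = 102.0
  [7.75→8.75]: (84.9+60.6)/2 × 1 = 72.75
  [8.75→10.25]: (60.6+36.5)/2 × 1.5 = 72.825
  Sum = 3222.9125 ng/mL·h
buccal film tail: 36.5/0.338 = 107.988; AUC_ev,0→∞ = 3222.9125 + 107.988 = 3330.9005 ng/mL·h
F = (AUC_ev/D_ev)/(AUC_iv/D_iv) = (3330.9005/15)/(3140.171/10) = 222.06/314.0171 = 0.7072

F = 0.707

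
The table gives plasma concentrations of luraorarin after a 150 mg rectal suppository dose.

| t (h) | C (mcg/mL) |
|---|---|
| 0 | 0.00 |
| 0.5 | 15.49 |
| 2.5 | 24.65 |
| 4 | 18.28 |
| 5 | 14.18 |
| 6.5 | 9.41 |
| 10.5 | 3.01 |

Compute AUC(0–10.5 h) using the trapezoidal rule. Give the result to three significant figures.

Trapezoidal AUC_0→10.5:
  [0→0.5]: (0.00+15.49)/2 × 0.5 = 3.8725
  [0.5→2.5]: (15.49+24.65)/2 × 2 = 40.14
  [2.5→4]: (24.65+18.28)/2 × 1.5 = 32.1975
  [4→5]: (18.28+14.18)/2 × 1 = 16.23
  [5→6.5]: (14.18+9.41)/2 × 1.5 = 17.6925
  [6.5→10.5]: (9.41+3.01)/2 × 4 = 24.84
  Sum = 134.9725 mcg/mL·h

AUC = 135 mcg/mL·h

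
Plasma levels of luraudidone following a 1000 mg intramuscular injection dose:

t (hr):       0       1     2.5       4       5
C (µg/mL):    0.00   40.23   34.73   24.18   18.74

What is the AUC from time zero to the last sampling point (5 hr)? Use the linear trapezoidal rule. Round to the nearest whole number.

Trapezoidal AUC_0→5:
  [0→1]: (0.00+40.23)/2 × 1 = 20.115
  [1→2.5]: (40.23+34.73)/2 × 1.5 = 56.22
  [2.5→4]: (34.73+24.18)/2 × 1.5 = 44.1825
  [4→5]: (24.18+18.74)/2 × 1 = 21.46
  Sum = 141.9775 µg/mL·hr

AUC = 142 µg/mL·hr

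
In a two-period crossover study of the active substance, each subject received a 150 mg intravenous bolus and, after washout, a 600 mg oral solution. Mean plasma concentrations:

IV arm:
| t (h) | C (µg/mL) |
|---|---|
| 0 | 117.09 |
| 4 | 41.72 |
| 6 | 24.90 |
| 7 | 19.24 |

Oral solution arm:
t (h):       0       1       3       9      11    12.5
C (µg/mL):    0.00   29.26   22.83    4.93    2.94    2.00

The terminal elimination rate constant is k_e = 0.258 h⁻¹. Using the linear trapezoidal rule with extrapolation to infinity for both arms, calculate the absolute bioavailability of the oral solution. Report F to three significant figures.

Trapezoidal AUC_0→7 (IV):
  [0→4]: (117.09+41.72)/2 × 4 = 317.62
  [4→6]: (41.72+24.90)/2 × 2 = 66.62
  [6→7]: (24.90+19.24)/2 × 1 = 22.07
  Sum = 406.31 µg/mL·h
IV tail: 19.24/0.258 = 74.574; AUC_iv,0→∞ = 406.31 + 74.574 = 480.884 µg/mL·h
Trapezoidal AUC_0→12.5 (oral solution):
  [0→1]: (0.00+29.26)/2 × 1 = 14.63
  [1→3]: (29.26+22.83)/2 × 2 = 52.09
  [3→9]: (22.83+4.93)/2 × 6 = 83.28
  [9→11]: (4.93+2.94)/2 × 2 = 7.87
  [11→12.5]: (2.94+2.00)/2 × 1.5 = 3.705
  Sum = 161.575 µg/mL·h
oral solution tail: 2.00/0.258 = 7.752; AUC_ev,0→∞ = 161.575 + 7.752 = 169.327 µg/mL·h
F = (AUC_ev/D_ev)/(AUC_iv/D_iv) = (169.327/600)/(480.884/150) = 0.282212/3.20589 = 0.0880

F = 0.0880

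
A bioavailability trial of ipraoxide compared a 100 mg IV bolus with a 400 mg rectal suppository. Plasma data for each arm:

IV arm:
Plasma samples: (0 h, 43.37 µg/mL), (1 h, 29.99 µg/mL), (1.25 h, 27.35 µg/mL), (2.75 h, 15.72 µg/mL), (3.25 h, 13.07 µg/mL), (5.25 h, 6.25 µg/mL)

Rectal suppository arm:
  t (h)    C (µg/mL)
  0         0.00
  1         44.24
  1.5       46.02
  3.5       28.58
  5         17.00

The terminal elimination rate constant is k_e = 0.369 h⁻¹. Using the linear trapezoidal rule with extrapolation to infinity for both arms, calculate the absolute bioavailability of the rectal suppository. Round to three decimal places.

F = 0.417

Trapezoidal AUC_0→5.25 (IV):
  [0→1]: (43.37+29.99)/2 × 1 = 36.68
  [1→1.25]: (29.99+27.35)/2 × 0.25 = 7.1675
  [1.25→2.75]: (27.35+15.72)/2 × 1.5 = 32.3025
  [2.75→3.25]: (15.72+13.07)/2 × 0.5 = 7.1975
  [3.25→5.25]: (13.07+6.25)/2 × 2 = 19.32
  Sum = 102.6675 µg/mL·h
IV tail: 6.25/0.369 = 16.938; AUC_iv,0→∞ = 102.6675 + 16.938 = 119.6055 µg/mL·h
Trapezoidal AUC_0→5 (rectal suppository):
  [0→1]: (0.00+44.24)/2 × 1 = 22.12
  [1→1.5]: (44.24+46.02)/2 × 0.5 = 22.565
  [1.5→3.5]: (46.02+28.58)/2 × 2 = 74.6
  [3.5→5]: (28.58+17.00)/2 × 1.5 = 34.185
  Sum = 153.47 µg/mL·h
rectal suppository tail: 17.00/0.369 = 46.070; AUC_ev,0→∞ = 153.47 + 46.070 = 199.54 µg/mL·h
F = (AUC_ev/D_ev)/(AUC_iv/D_iv) = (199.54/400)/(119.6055/100) = 0.49885/1.196055 = 0.4171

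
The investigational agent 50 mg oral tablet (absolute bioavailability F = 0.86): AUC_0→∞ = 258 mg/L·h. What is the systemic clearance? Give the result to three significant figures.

CL = 0.167 L/h

CL = F × Dose / AUC_0→∞
   = 0.86 × 50 / 258 = 0.166667 L/h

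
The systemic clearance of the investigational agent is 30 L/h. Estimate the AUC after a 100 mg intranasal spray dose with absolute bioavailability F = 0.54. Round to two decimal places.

AUC_0→∞ = F × Dose / CL
        = 0.54 × 100 / 30 = 1.8 mg/L·h

AUC = 1.80 mg/L·h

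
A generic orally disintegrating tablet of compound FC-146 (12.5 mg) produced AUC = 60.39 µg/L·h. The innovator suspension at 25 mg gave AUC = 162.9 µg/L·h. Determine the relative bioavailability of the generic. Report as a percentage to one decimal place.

F_rel = 74.1%

F_rel = (AUC_test/D_test) / (AUC_ref/D_ref)
      = (60.39/12.5) / (162.9/25)
      = 4.8312 / 6.516 = 0.7414 = 74.14%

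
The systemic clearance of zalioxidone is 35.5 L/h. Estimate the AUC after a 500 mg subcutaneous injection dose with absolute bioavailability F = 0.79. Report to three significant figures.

AUC_0→∞ = F × Dose / CL
        = 0.79 × 500 / 35.5 = 11.1268 mg/L·h

AUC = 11.1 mg/L·h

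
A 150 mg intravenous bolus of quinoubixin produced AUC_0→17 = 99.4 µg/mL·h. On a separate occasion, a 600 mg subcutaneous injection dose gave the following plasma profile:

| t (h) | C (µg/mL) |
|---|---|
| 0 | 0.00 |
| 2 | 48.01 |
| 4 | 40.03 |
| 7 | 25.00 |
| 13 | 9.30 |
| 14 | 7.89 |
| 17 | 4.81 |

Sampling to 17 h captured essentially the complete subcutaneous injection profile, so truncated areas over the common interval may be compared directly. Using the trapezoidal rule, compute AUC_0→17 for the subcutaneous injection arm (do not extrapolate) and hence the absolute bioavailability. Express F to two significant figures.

Trapezoidal AUC_0→17 (subcutaneous injection):
  [0→2]: (0.00+48.01)/2 × 2 = 48.01
  [2→4]: (48.01+40.03)/2 × 2 = 88.04
  [4→7]: (40.03+25.00)/2 × 3 = 97.545
  [7→13]: (25.00+9.30)/2 × 6 = 102.9
  [13→14]: (9.30+7.89)/2 × 1 = 8.595
  [14→17]: (7.89+4.81)/2 × 3 = 19.05
  Sum = 364.14 µg/mL·h
F = (AUC_ev/D_ev)/(AUC_iv/D_iv) = (364.14/600)/(99.4/150) = 0.6069/0.662667 = 0.9158

F = 0.92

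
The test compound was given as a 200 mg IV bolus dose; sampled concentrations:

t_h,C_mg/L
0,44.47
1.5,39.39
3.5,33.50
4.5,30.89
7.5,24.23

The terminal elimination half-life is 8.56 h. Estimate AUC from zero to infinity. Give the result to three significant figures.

Trapezoidal AUC_0→7.5:
  [0→1.5]: (44.47+39.39)/2 × 1.5 = 62.895
  [1.5→3.5]: (39.39+33.50)/2 × 2 = 72.89
  [3.5→4.5]: (33.50+30.89)/2 × 1 = 32.195
  [4.5→7.5]: (30.89+24.23)/2 × 3 = 82.68
  Sum = 250.66 mg/L·h
k_e = ln2 / t½ = 0.693147 / 8.56 = 0.0810 h^-1
Extrapolated tail: C_last / k_e = 24.23 / 0.081 = 299.136
AUC_0→∞ = 250.66 + 299.136 = 549.796 mg/L·h

AUC = 550 mg/L·h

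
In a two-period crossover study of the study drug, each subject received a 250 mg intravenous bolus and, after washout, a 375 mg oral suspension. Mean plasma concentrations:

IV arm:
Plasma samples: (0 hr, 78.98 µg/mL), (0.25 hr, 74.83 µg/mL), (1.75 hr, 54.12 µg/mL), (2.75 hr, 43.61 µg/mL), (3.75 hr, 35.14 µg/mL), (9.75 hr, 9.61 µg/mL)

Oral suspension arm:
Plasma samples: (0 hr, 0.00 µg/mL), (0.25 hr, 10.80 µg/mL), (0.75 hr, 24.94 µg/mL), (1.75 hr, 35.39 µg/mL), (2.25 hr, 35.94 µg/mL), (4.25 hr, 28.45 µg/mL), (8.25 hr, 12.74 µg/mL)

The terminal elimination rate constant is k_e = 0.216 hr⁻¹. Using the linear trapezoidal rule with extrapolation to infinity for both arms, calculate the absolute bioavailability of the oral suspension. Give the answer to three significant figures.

F = 0.460

Trapezoidal AUC_0→9.75 (IV):
  [0→0.25]: (78.98+74.83)/2 × 0.25 = 19.22625
  [0.25→1.75]: (74.83+54.12)/2 × 1.5 = 96.7125
  [1.75→2.75]: (54.12+43.61)/2 × 1 = 48.865
  [2.75→3.75]: (43.61+35.14)/2 × 1 = 39.375
  [3.75→9.75]: (35.14+9.61)/2 × 6 = 134.25
  Sum = 338.42875 µg/mL·hr
IV tail: 9.61/0.216 = 44.491; AUC_iv,0→∞ = 338.42875 + 44.491 = 382.91975 µg/mL·hr
Trapezoidal AUC_0→8.25 (oral suspension):
  [0→0.25]: (0.00+10.80)/2 × 0.25 = 1.35
  [0.25→0.75]: (10.80+24.94)/2 × 0.5 = 8.935
  [0.75→1.75]: (24.94+35.39)/2 × 1 = 30.165
  [1.75→2.25]: (35.39+35.94)/2 × 0.5 = 17.8325
  [2.25→4.25]: (35.94+28.45)/2 × 2 = 64.39
  [4.25→8.25]: (28.45+12.74)/2 × 4 = 82.38
  Sum = 205.0525 µg/mL·hr
oral suspension tail: 12.74/0.216 = 58.981; AUC_ev,0→∞ = 205.0525 + 58.981 = 264.0335 µg/mL·hr
F = (AUC_ev/D_ev)/(AUC_iv/D_iv) = (264.0335/375)/(382.91975/250) = 0.704089/1.531679 = 0.4597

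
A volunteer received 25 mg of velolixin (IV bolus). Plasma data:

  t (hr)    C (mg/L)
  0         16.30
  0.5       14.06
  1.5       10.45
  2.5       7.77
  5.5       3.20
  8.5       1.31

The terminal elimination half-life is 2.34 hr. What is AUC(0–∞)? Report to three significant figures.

Trapezoidal AUC_0→8.5:
  [0→0.5]: (16.30+14.06)/2 × 0.5 = 7.59
  [0.5→1.5]: (14.06+10.45)/2 × 1 = 12.255
  [1.5→2.5]: (10.45+7.77)/2 × 1 = 9.11
  [2.5→5.5]: (7.77+3.20)/2 × 3 = 16.455
  [5.5→8.5]: (3.20+1.31)/2 × 3 = 6.765
  Sum = 52.175 mg/L·hr
k_e = ln2 / t½ = 0.693147 / 2.34 = 0.2962 hr^-1
Extrapolated tail: C_last / k_e = 1.31 / 0.2962 = 4.423
AUC_0→∞ = 52.175 + 4.423 = 56.598 mg/L·hr

AUC = 56.6 mg/L·hr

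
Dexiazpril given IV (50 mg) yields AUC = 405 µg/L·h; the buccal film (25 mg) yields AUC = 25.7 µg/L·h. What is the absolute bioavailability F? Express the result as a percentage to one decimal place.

F = (AUC_ev / D_ev) / (AUC_iv / D_iv)
  = (25.7/25) / (405/50)
  = 1.028 / 8.1 = 0.1269
  = 12.69%

F = 12.7%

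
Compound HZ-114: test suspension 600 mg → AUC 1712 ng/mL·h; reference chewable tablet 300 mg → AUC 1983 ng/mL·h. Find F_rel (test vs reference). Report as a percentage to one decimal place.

F_rel = (AUC_test/D_test) / (AUC_ref/D_ref)
      = (1712/600) / (1983/300)
      = 2.85333 / 6.61 = 0.4317 = 43.17%

F_rel = 43.2%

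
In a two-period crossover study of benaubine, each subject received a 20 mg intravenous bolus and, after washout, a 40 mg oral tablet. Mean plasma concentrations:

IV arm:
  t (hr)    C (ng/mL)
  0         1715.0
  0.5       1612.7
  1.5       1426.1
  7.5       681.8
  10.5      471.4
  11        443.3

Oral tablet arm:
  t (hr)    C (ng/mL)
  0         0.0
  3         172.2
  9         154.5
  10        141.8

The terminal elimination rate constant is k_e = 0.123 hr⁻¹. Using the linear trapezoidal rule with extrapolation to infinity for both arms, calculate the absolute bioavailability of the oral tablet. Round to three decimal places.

F = 0.089

Trapezoidal AUC_0→11 (IV):
  [0→0.5]: (1715.0+1612.7)/2 × 0.5 = 831.925
  [0.5→1.5]: (1612.7+1426.1)/2 × 1 = 1519.4
  [1.5→7.5]: (1426.1+681.8)/2 × 6 = 6323.7
  [7.5→10.5]: (681.8+471.4)/2 × 3 = 1729.8
  [10.5→11]: (471.4+443.3)/2 × 0.5 = 228.675
  Sum = 10633.5 ng/mL·hr
IV tail: 443.3/0.123 = 3604.065; AUC_iv,0→∞ = 10633.5 + 3604.065 = 14237.565 ng/mL·hr
Trapezoidal AUC_0→10 (oral tablet):
  [0→3]: (0.0+172.2)/2 × 3 = 258.3
  [3→9]: (172.2+154.5)/2 × 6 = 980.1
  [9→10]: (154.5+141.8)/2 × 1 = 148.15
  Sum = 1386.55 ng/mL·hr
oral tablet tail: 141.8/0.123 = 1152.846; AUC_ev,0→∞ = 1386.55 + 1152.846 = 2539.396 ng/mL·hr
F = (AUC_ev/D_ev)/(AUC_iv/D_iv) = (2539.396/40)/(14237.565/20) = 63.4849/711.87825 = 0.0892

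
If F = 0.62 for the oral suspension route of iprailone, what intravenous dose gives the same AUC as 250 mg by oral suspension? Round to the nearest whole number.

D_iv = 155 mg

Systemic exposure from an extravascular dose = F × D_ev, so the equivalent IV dose is F × D_ev.
D_iv = F × D_ev = 0.62 × 250 = 155 mg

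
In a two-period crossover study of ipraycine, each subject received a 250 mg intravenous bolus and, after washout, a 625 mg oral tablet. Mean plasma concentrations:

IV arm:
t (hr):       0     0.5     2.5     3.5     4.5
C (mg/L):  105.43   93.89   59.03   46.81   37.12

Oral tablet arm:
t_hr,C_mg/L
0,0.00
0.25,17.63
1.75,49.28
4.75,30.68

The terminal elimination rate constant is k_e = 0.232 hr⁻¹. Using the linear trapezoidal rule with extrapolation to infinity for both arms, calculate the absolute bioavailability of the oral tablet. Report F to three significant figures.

F = 0.266

Trapezoidal AUC_0→4.5 (IV):
  [0→0.5]: (105.43+93.89)/2 × 0.5 = 49.83
  [0.5→2.5]: (93.89+59.03)/2 × 2 = 152.92
  [2.5→3.5]: (59.03+46.81)/2 × 1 = 52.92
  [3.5→4.5]: (46.81+37.12)/2 × 1 = 41.965
  Sum = 297.635 mg/L·hr
IV tail: 37.12/0.232 = 160.000; AUC_iv,0→∞ = 297.635 + 160.000 = 457.635 mg/L·hr
Trapezoidal AUC_0→4.75 (oral tablet):
  [0→0.25]: (0.00+17.63)/2 × 0.25 = 2.20375
  [0.25→1.75]: (17.63+49.28)/2 × 1.5 = 50.1825
  [1.75→4.75]: (49.28+30.68)/2 × 3 = 119.94
  Sum = 172.32625 mg/L·hr
oral tablet tail: 30.68/0.232 = 132.241; AUC_ev,0→∞ = 172.32625 + 132.241 = 304.56725 mg/L·hr
F = (AUC_ev/D_ev)/(AUC_iv/D_iv) = (304.56725/625)/(457.635/250) = 0.4873076/1.83054 = 0.2662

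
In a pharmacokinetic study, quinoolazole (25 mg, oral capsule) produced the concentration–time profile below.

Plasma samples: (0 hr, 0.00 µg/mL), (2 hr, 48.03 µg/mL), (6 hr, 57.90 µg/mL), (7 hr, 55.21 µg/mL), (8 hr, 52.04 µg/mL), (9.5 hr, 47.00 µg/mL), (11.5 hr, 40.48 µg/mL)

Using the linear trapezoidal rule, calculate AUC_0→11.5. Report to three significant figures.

AUC = 532 µg/mL·hr

Trapezoidal AUC_0→11.5:
  [0→2]: (0.00+48.03)/2 × 2 = 48.03
  [2→6]: (48.03+57.90)/2 × 4 = 211.86
  [6→7]: (57.90+55.21)/2 × 1 = 56.555
  [7→8]: (55.21+52.04)/2 × 1 = 53.625
  [8→9.5]: (52.04+47.00)/2 × 1.5 = 74.28
  [9.5→11.5]: (47.00+40.48)/2 × 2 = 87.48
  Sum = 531.83 µg/mL·hr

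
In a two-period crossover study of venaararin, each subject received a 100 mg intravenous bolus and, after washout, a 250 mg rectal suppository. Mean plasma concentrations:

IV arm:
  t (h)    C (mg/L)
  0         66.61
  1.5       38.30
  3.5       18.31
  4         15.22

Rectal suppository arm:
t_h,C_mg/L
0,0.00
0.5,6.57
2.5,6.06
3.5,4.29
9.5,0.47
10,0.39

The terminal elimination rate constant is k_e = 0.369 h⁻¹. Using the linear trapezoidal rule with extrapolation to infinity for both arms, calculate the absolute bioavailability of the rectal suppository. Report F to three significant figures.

Trapezoidal AUC_0→4 (IV):
  [0→1.5]: (66.61+38.30)/2 × 1.5 = 78.6825
  [1.5→3.5]: (38.30+18.31)/2 × 2 = 56.61
  [3.5→4]: (18.31+15.22)/2 × 0.5 = 8.3825
  Sum = 143.675 mg/L·h
IV tail: 15.22/0.369 = 41.247; AUC_iv,0→∞ = 143.675 + 41.247 = 184.922 mg/L·h
Trapezoidal AUC_0→10 (rectal suppository):
  [0→0.5]: (0.00+6.57)/2 × 0.5 = 1.6425
  [0.5→2.5]: (6.57+6.06)/2 × 2 = 12.63
  [2.5→3.5]: (6.06+4.29)/2 × 1 = 5.175
  [3.5→9.5]: (4.29+0.47)/2 × 6 = 14.28
  [9.5→10]: (0.47+0.39)/2 × 0.5 = 0.215
  Sum = 33.9425 mg/L·h
rectal suppository tail: 0.39/0.369 = 1.057; AUC_ev,0→∞ = 33.9425 + 1.057 = 34.9995 mg/L·h
F = (AUC_ev/D_ev)/(AUC_iv/D_iv) = (34.9995/250)/(184.922/100) = 0.139998/1.84922 = 0.0757

F = 0.0757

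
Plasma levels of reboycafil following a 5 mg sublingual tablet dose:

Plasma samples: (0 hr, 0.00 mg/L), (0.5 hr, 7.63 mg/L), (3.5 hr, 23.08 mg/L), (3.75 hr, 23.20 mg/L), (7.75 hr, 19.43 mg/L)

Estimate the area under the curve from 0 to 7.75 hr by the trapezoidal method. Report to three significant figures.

AUC = 139 mg/L·hr

Trapezoidal AUC_0→7.75:
  [0→0.5]: (0.00+7.63)/2 × 0.5 = 1.9075
  [0.5→3.5]: (7.63+23.08)/2 × 3 = 46.065
  [3.5→3.75]: (23.08+23.20)/2 × 0.25 = 5.785
  [3.75→7.75]: (23.20+19.43)/2 × 4 = 85.26
  Sum = 139.0175 mg/L·hr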